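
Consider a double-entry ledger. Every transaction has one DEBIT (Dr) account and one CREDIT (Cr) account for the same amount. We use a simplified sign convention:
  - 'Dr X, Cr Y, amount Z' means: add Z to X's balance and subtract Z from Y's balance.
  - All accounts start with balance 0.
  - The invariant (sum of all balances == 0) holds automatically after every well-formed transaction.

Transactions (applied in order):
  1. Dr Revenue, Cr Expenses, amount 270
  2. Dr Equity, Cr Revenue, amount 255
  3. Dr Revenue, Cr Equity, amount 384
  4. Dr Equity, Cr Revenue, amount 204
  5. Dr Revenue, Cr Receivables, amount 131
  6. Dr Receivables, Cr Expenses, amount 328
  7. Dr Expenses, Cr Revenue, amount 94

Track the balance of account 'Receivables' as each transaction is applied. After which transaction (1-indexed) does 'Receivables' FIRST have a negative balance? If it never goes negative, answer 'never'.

Answer: 5

Derivation:
After txn 1: Receivables=0
After txn 2: Receivables=0
After txn 3: Receivables=0
After txn 4: Receivables=0
After txn 5: Receivables=-131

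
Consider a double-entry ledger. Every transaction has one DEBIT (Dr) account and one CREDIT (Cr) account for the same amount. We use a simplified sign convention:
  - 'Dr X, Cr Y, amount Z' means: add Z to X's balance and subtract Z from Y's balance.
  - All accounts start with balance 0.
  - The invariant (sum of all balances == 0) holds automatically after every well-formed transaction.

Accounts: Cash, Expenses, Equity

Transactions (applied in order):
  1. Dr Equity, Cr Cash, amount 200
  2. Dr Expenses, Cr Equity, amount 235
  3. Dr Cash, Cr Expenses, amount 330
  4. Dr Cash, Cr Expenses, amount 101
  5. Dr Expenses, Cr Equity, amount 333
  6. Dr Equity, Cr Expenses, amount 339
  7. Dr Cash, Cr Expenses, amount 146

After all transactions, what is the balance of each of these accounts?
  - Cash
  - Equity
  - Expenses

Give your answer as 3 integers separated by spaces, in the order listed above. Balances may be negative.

After txn 1 (Dr Equity, Cr Cash, amount 200): Cash=-200 Equity=200
After txn 2 (Dr Expenses, Cr Equity, amount 235): Cash=-200 Equity=-35 Expenses=235
After txn 3 (Dr Cash, Cr Expenses, amount 330): Cash=130 Equity=-35 Expenses=-95
After txn 4 (Dr Cash, Cr Expenses, amount 101): Cash=231 Equity=-35 Expenses=-196
After txn 5 (Dr Expenses, Cr Equity, amount 333): Cash=231 Equity=-368 Expenses=137
After txn 6 (Dr Equity, Cr Expenses, amount 339): Cash=231 Equity=-29 Expenses=-202
After txn 7 (Dr Cash, Cr Expenses, amount 146): Cash=377 Equity=-29 Expenses=-348

Answer: 377 -29 -348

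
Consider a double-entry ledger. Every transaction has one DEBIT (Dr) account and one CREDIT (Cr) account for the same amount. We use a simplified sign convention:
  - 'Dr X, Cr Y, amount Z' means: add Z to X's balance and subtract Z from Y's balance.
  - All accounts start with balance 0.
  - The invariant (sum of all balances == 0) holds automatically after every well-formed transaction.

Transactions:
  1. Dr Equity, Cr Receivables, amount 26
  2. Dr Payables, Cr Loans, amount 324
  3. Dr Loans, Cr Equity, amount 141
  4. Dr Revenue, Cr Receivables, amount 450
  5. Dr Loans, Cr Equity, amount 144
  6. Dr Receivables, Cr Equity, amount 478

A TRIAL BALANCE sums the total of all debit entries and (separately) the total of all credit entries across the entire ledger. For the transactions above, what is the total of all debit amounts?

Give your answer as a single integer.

Txn 1: debit+=26
Txn 2: debit+=324
Txn 3: debit+=141
Txn 4: debit+=450
Txn 5: debit+=144
Txn 6: debit+=478
Total debits = 1563

Answer: 1563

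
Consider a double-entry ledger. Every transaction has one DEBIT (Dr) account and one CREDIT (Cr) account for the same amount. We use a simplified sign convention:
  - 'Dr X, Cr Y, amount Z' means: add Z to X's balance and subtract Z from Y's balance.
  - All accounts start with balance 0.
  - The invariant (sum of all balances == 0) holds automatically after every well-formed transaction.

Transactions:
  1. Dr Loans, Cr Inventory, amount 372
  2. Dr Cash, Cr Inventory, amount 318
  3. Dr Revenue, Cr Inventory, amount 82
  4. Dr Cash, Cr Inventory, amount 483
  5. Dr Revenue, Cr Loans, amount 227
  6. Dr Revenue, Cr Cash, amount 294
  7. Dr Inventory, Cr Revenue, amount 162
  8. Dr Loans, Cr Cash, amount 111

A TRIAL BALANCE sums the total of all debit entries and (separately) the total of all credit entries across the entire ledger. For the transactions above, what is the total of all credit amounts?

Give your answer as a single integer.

Answer: 2049

Derivation:
Txn 1: credit+=372
Txn 2: credit+=318
Txn 3: credit+=82
Txn 4: credit+=483
Txn 5: credit+=227
Txn 6: credit+=294
Txn 7: credit+=162
Txn 8: credit+=111
Total credits = 2049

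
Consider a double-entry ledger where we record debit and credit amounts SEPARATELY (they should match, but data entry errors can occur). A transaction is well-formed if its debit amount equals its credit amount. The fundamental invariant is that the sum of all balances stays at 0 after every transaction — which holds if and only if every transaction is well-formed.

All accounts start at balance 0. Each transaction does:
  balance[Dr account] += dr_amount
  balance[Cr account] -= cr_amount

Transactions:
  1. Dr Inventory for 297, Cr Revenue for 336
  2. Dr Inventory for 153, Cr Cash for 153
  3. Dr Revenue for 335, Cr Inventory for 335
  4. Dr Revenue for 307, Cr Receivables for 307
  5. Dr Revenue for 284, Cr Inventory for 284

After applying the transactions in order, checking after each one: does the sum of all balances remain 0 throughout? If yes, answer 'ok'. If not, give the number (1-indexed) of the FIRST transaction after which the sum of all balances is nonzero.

Answer: 1

Derivation:
After txn 1: dr=297 cr=336 sum_balances=-39
After txn 2: dr=153 cr=153 sum_balances=-39
After txn 3: dr=335 cr=335 sum_balances=-39
After txn 4: dr=307 cr=307 sum_balances=-39
After txn 5: dr=284 cr=284 sum_balances=-39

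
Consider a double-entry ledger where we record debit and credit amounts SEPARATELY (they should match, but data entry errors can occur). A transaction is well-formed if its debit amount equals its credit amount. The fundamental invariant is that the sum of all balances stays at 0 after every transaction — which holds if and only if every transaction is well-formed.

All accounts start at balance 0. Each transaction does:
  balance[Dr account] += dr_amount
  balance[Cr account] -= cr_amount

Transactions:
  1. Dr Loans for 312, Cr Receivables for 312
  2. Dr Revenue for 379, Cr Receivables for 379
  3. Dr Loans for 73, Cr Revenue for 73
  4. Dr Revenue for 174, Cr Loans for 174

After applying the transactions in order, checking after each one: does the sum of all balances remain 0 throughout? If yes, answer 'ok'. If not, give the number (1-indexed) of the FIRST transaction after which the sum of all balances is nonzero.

Answer: ok

Derivation:
After txn 1: dr=312 cr=312 sum_balances=0
After txn 2: dr=379 cr=379 sum_balances=0
After txn 3: dr=73 cr=73 sum_balances=0
After txn 4: dr=174 cr=174 sum_balances=0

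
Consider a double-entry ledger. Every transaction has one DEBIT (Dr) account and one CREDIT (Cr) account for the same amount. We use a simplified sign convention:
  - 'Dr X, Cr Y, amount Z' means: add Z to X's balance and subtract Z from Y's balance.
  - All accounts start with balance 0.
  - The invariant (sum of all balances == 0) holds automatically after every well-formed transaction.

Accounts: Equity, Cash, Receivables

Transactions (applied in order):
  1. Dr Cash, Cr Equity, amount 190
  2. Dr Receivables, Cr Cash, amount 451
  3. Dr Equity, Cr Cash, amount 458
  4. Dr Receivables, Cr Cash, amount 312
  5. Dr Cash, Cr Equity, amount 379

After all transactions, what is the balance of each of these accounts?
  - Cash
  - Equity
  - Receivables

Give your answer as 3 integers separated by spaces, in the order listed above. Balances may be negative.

Answer: -652 -111 763

Derivation:
After txn 1 (Dr Cash, Cr Equity, amount 190): Cash=190 Equity=-190
After txn 2 (Dr Receivables, Cr Cash, amount 451): Cash=-261 Equity=-190 Receivables=451
After txn 3 (Dr Equity, Cr Cash, amount 458): Cash=-719 Equity=268 Receivables=451
After txn 4 (Dr Receivables, Cr Cash, amount 312): Cash=-1031 Equity=268 Receivables=763
After txn 5 (Dr Cash, Cr Equity, amount 379): Cash=-652 Equity=-111 Receivables=763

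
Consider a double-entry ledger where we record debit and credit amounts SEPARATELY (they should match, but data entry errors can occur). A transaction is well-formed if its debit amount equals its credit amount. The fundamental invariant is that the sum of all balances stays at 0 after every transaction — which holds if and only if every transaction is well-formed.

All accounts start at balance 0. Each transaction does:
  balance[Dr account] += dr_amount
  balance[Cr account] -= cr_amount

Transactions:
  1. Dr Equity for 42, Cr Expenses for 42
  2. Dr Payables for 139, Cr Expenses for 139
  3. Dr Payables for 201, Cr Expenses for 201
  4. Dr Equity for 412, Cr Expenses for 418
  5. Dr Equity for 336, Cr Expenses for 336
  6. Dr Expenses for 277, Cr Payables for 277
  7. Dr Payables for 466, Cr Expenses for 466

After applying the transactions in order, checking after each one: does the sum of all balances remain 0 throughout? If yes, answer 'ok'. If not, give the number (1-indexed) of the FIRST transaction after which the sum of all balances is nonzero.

Answer: 4

Derivation:
After txn 1: dr=42 cr=42 sum_balances=0
After txn 2: dr=139 cr=139 sum_balances=0
After txn 3: dr=201 cr=201 sum_balances=0
After txn 4: dr=412 cr=418 sum_balances=-6
After txn 5: dr=336 cr=336 sum_balances=-6
After txn 6: dr=277 cr=277 sum_balances=-6
After txn 7: dr=466 cr=466 sum_balances=-6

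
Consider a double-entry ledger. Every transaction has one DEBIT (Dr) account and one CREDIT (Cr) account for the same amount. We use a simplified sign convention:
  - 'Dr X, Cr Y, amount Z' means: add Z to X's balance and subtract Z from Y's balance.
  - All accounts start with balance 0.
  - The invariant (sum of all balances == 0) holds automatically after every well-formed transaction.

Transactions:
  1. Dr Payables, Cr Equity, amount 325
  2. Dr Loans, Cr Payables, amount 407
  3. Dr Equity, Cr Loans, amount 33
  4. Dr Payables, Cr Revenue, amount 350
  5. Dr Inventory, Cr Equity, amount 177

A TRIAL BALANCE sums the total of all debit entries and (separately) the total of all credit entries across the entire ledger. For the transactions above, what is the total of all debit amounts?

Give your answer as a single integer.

Answer: 1292

Derivation:
Txn 1: debit+=325
Txn 2: debit+=407
Txn 3: debit+=33
Txn 4: debit+=350
Txn 5: debit+=177
Total debits = 1292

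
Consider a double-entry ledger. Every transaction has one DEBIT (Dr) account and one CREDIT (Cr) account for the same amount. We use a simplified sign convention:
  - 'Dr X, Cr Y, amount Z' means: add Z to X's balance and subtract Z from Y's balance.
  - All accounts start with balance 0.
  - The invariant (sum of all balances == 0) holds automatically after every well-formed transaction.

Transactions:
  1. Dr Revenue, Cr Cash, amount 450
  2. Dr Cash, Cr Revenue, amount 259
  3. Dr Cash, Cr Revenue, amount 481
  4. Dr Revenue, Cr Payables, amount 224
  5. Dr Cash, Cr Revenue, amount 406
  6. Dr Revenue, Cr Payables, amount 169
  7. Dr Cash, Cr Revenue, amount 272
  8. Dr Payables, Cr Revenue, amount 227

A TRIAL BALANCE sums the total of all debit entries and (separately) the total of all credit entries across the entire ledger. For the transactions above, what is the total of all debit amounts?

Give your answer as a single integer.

Answer: 2488

Derivation:
Txn 1: debit+=450
Txn 2: debit+=259
Txn 3: debit+=481
Txn 4: debit+=224
Txn 5: debit+=406
Txn 6: debit+=169
Txn 7: debit+=272
Txn 8: debit+=227
Total debits = 2488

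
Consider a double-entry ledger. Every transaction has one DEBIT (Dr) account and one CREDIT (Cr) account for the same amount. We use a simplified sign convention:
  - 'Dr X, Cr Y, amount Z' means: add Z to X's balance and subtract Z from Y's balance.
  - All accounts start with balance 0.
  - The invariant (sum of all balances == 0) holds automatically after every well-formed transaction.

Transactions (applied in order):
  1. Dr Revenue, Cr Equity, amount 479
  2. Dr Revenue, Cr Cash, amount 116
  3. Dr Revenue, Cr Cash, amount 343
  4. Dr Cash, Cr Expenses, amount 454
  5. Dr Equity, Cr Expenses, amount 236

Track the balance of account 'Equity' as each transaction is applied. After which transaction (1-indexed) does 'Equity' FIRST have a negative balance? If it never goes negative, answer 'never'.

After txn 1: Equity=-479

Answer: 1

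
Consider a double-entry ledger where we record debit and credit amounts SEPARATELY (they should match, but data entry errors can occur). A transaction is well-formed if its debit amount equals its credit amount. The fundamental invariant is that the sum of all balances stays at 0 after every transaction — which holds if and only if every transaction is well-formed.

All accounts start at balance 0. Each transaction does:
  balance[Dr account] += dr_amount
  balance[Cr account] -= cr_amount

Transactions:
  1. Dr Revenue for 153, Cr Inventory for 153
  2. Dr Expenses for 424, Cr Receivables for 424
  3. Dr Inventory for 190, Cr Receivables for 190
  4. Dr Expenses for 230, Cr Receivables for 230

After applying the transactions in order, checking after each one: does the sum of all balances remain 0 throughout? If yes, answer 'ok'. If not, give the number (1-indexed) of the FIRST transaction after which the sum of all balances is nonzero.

After txn 1: dr=153 cr=153 sum_balances=0
After txn 2: dr=424 cr=424 sum_balances=0
After txn 3: dr=190 cr=190 sum_balances=0
After txn 4: dr=230 cr=230 sum_balances=0

Answer: ok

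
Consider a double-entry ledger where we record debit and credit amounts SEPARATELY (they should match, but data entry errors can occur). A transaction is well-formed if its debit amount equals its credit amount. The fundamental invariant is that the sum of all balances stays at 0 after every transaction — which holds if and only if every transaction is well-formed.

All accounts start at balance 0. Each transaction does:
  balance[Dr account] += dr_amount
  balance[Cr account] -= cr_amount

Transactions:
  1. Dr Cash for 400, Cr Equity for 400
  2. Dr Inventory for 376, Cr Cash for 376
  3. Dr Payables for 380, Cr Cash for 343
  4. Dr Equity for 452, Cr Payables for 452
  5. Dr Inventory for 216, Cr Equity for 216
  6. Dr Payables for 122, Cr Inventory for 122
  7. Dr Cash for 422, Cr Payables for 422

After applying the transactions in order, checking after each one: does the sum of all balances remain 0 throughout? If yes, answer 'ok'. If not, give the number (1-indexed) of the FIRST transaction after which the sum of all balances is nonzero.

Answer: 3

Derivation:
After txn 1: dr=400 cr=400 sum_balances=0
After txn 2: dr=376 cr=376 sum_balances=0
After txn 3: dr=380 cr=343 sum_balances=37
After txn 4: dr=452 cr=452 sum_balances=37
After txn 5: dr=216 cr=216 sum_balances=37
After txn 6: dr=122 cr=122 sum_balances=37
After txn 7: dr=422 cr=422 sum_balances=37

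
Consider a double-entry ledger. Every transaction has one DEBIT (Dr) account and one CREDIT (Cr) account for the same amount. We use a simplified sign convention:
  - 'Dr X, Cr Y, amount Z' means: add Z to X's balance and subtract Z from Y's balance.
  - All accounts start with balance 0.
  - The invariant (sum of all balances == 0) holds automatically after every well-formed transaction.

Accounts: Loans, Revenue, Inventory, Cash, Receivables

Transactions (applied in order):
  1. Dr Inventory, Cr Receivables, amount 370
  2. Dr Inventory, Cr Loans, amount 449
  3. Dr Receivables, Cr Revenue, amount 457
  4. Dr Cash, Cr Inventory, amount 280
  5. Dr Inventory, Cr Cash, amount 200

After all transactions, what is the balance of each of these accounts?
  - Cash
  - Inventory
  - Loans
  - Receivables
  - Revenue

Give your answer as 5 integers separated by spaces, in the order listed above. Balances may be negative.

After txn 1 (Dr Inventory, Cr Receivables, amount 370): Inventory=370 Receivables=-370
After txn 2 (Dr Inventory, Cr Loans, amount 449): Inventory=819 Loans=-449 Receivables=-370
After txn 3 (Dr Receivables, Cr Revenue, amount 457): Inventory=819 Loans=-449 Receivables=87 Revenue=-457
After txn 4 (Dr Cash, Cr Inventory, amount 280): Cash=280 Inventory=539 Loans=-449 Receivables=87 Revenue=-457
After txn 5 (Dr Inventory, Cr Cash, amount 200): Cash=80 Inventory=739 Loans=-449 Receivables=87 Revenue=-457

Answer: 80 739 -449 87 -457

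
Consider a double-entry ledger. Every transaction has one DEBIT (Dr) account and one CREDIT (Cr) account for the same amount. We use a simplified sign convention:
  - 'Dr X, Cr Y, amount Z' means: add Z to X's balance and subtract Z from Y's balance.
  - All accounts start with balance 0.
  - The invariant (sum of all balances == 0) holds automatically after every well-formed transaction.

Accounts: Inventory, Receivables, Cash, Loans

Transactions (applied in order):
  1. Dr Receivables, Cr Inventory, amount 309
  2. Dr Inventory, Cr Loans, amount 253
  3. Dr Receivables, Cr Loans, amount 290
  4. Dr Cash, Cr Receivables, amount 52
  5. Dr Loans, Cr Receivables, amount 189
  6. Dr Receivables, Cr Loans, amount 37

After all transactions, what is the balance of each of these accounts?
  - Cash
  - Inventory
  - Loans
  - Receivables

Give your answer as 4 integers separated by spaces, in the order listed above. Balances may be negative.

After txn 1 (Dr Receivables, Cr Inventory, amount 309): Inventory=-309 Receivables=309
After txn 2 (Dr Inventory, Cr Loans, amount 253): Inventory=-56 Loans=-253 Receivables=309
After txn 3 (Dr Receivables, Cr Loans, amount 290): Inventory=-56 Loans=-543 Receivables=599
After txn 4 (Dr Cash, Cr Receivables, amount 52): Cash=52 Inventory=-56 Loans=-543 Receivables=547
After txn 5 (Dr Loans, Cr Receivables, amount 189): Cash=52 Inventory=-56 Loans=-354 Receivables=358
After txn 6 (Dr Receivables, Cr Loans, amount 37): Cash=52 Inventory=-56 Loans=-391 Receivables=395

Answer: 52 -56 -391 395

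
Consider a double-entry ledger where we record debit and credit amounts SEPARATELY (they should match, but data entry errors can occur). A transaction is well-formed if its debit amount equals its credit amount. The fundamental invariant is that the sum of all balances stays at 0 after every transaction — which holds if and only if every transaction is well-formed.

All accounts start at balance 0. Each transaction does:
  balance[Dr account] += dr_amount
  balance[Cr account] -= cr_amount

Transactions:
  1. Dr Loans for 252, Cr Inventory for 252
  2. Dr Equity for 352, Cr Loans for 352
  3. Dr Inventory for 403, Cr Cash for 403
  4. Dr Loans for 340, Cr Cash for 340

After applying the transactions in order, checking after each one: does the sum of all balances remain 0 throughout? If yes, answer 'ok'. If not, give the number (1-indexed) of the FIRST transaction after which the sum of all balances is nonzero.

After txn 1: dr=252 cr=252 sum_balances=0
After txn 2: dr=352 cr=352 sum_balances=0
After txn 3: dr=403 cr=403 sum_balances=0
After txn 4: dr=340 cr=340 sum_balances=0

Answer: ok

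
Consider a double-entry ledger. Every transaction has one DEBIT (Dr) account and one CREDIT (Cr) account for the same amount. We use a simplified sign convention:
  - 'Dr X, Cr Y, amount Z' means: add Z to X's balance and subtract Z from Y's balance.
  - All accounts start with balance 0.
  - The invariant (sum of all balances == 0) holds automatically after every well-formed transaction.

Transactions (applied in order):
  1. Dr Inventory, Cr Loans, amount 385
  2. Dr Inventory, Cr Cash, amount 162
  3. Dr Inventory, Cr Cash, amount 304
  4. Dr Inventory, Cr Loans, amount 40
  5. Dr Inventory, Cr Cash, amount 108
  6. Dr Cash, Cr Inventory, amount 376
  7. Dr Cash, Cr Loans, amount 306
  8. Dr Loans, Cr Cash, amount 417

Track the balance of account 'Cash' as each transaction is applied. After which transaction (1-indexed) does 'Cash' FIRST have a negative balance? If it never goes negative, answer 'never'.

After txn 1: Cash=0
After txn 2: Cash=-162

Answer: 2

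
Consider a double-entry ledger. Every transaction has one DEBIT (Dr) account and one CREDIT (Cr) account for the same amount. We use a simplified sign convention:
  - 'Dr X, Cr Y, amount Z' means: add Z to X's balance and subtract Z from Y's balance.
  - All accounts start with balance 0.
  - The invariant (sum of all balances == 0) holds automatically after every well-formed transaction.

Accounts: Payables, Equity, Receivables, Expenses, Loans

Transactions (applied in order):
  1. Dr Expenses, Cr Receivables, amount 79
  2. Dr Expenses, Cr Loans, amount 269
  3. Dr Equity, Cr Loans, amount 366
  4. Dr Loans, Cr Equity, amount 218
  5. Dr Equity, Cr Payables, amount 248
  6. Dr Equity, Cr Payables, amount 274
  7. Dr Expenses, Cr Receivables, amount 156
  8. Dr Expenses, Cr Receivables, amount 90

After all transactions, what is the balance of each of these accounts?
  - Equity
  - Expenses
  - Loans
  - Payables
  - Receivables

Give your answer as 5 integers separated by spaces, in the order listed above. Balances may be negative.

After txn 1 (Dr Expenses, Cr Receivables, amount 79): Expenses=79 Receivables=-79
After txn 2 (Dr Expenses, Cr Loans, amount 269): Expenses=348 Loans=-269 Receivables=-79
After txn 3 (Dr Equity, Cr Loans, amount 366): Equity=366 Expenses=348 Loans=-635 Receivables=-79
After txn 4 (Dr Loans, Cr Equity, amount 218): Equity=148 Expenses=348 Loans=-417 Receivables=-79
After txn 5 (Dr Equity, Cr Payables, amount 248): Equity=396 Expenses=348 Loans=-417 Payables=-248 Receivables=-79
After txn 6 (Dr Equity, Cr Payables, amount 274): Equity=670 Expenses=348 Loans=-417 Payables=-522 Receivables=-79
After txn 7 (Dr Expenses, Cr Receivables, amount 156): Equity=670 Expenses=504 Loans=-417 Payables=-522 Receivables=-235
After txn 8 (Dr Expenses, Cr Receivables, amount 90): Equity=670 Expenses=594 Loans=-417 Payables=-522 Receivables=-325

Answer: 670 594 -417 -522 -325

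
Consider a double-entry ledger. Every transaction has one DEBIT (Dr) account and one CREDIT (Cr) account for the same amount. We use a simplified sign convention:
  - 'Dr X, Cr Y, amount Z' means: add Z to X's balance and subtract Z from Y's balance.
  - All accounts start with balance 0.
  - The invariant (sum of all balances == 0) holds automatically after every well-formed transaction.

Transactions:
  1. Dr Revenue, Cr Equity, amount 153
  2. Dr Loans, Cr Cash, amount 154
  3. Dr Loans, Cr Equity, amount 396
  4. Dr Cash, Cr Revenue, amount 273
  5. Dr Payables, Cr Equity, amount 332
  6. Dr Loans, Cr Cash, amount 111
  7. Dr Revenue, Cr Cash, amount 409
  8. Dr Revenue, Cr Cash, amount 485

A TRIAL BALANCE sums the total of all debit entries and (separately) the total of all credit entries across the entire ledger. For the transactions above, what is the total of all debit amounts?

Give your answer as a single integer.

Txn 1: debit+=153
Txn 2: debit+=154
Txn 3: debit+=396
Txn 4: debit+=273
Txn 5: debit+=332
Txn 6: debit+=111
Txn 7: debit+=409
Txn 8: debit+=485
Total debits = 2313

Answer: 2313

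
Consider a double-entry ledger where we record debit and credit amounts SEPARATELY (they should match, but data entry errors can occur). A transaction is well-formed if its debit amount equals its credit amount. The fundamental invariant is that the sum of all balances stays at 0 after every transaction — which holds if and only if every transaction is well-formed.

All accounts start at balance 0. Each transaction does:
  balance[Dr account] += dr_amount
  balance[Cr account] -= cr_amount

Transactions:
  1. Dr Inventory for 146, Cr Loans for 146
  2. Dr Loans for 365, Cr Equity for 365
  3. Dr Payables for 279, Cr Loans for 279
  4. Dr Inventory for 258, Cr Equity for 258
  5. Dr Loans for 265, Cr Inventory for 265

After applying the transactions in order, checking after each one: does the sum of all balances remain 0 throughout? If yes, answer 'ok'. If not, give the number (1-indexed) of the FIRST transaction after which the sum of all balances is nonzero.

After txn 1: dr=146 cr=146 sum_balances=0
After txn 2: dr=365 cr=365 sum_balances=0
After txn 3: dr=279 cr=279 sum_balances=0
After txn 4: dr=258 cr=258 sum_balances=0
After txn 5: dr=265 cr=265 sum_balances=0

Answer: ok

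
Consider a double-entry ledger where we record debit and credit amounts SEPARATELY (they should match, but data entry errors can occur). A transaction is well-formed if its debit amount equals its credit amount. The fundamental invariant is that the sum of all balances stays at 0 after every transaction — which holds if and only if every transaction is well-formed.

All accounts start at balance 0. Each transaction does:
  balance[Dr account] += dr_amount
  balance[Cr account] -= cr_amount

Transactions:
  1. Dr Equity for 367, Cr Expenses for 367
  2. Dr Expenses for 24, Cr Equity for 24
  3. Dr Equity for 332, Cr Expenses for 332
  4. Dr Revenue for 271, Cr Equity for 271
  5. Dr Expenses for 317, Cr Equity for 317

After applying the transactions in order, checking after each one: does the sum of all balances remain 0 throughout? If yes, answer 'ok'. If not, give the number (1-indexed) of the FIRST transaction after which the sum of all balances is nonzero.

After txn 1: dr=367 cr=367 sum_balances=0
After txn 2: dr=24 cr=24 sum_balances=0
After txn 3: dr=332 cr=332 sum_balances=0
After txn 4: dr=271 cr=271 sum_balances=0
After txn 5: dr=317 cr=317 sum_balances=0

Answer: ok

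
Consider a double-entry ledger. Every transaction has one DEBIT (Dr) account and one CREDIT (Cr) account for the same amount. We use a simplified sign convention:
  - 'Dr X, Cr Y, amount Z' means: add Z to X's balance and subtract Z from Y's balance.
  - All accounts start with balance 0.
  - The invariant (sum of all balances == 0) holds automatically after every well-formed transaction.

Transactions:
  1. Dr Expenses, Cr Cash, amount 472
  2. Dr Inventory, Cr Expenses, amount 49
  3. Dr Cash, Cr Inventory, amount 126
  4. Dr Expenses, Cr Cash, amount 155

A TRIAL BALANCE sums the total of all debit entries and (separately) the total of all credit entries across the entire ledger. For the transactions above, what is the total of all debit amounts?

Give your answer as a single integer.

Txn 1: debit+=472
Txn 2: debit+=49
Txn 3: debit+=126
Txn 4: debit+=155
Total debits = 802

Answer: 802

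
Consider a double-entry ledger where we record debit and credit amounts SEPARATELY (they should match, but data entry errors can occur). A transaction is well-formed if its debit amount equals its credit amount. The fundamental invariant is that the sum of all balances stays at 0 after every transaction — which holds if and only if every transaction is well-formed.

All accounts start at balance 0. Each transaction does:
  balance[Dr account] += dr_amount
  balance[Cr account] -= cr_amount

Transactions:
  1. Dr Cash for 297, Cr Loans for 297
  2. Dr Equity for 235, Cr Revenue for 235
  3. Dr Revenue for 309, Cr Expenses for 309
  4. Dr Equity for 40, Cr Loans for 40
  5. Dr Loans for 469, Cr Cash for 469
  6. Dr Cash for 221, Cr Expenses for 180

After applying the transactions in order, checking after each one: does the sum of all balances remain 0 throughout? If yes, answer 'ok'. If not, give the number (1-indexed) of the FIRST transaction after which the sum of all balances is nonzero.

Answer: 6

Derivation:
After txn 1: dr=297 cr=297 sum_balances=0
After txn 2: dr=235 cr=235 sum_balances=0
After txn 3: dr=309 cr=309 sum_balances=0
After txn 4: dr=40 cr=40 sum_balances=0
After txn 5: dr=469 cr=469 sum_balances=0
After txn 6: dr=221 cr=180 sum_balances=41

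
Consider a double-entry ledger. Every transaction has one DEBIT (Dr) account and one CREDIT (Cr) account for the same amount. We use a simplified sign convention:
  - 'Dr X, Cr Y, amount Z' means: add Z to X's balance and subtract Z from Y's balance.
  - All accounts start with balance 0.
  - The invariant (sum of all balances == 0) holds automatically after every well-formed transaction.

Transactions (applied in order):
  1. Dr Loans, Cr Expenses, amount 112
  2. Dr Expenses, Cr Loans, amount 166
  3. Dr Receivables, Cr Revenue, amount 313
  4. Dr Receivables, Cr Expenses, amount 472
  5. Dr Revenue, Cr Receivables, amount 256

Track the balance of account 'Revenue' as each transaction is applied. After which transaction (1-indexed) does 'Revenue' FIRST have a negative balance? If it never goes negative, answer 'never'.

Answer: 3

Derivation:
After txn 1: Revenue=0
After txn 2: Revenue=0
After txn 3: Revenue=-313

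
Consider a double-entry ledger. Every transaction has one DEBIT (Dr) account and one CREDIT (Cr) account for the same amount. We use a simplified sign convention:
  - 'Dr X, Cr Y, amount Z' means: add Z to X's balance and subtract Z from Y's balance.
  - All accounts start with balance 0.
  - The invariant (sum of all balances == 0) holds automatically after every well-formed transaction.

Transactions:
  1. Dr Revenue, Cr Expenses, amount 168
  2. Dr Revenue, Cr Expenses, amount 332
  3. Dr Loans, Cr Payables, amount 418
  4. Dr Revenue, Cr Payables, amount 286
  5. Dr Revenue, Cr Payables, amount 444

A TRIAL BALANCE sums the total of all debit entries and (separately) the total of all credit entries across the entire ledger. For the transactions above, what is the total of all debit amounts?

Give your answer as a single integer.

Txn 1: debit+=168
Txn 2: debit+=332
Txn 3: debit+=418
Txn 4: debit+=286
Txn 5: debit+=444
Total debits = 1648

Answer: 1648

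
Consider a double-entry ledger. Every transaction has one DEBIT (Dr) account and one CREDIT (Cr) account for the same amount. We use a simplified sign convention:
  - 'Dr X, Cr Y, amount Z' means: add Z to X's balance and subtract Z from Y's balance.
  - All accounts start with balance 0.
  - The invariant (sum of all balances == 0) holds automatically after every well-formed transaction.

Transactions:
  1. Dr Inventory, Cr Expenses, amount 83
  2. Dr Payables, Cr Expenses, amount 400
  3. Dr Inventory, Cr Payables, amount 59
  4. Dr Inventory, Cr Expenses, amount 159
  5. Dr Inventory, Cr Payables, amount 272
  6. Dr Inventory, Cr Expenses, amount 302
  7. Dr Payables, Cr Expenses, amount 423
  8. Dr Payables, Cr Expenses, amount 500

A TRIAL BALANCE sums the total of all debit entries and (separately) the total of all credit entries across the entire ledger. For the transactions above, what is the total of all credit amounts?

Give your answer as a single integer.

Answer: 2198

Derivation:
Txn 1: credit+=83
Txn 2: credit+=400
Txn 3: credit+=59
Txn 4: credit+=159
Txn 5: credit+=272
Txn 6: credit+=302
Txn 7: credit+=423
Txn 8: credit+=500
Total credits = 2198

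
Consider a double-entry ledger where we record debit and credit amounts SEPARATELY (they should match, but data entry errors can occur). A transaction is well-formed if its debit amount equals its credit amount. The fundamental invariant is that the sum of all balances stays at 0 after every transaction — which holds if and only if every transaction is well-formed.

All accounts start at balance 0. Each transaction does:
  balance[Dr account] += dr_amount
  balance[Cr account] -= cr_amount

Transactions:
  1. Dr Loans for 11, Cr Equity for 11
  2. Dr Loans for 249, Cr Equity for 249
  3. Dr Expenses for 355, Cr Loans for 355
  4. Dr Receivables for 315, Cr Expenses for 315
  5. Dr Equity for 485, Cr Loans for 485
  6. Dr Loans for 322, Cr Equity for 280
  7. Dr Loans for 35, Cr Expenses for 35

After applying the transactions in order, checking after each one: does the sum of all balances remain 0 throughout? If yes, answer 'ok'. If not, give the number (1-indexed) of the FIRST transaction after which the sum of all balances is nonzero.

After txn 1: dr=11 cr=11 sum_balances=0
After txn 2: dr=249 cr=249 sum_balances=0
After txn 3: dr=355 cr=355 sum_balances=0
After txn 4: dr=315 cr=315 sum_balances=0
After txn 5: dr=485 cr=485 sum_balances=0
After txn 6: dr=322 cr=280 sum_balances=42
After txn 7: dr=35 cr=35 sum_balances=42

Answer: 6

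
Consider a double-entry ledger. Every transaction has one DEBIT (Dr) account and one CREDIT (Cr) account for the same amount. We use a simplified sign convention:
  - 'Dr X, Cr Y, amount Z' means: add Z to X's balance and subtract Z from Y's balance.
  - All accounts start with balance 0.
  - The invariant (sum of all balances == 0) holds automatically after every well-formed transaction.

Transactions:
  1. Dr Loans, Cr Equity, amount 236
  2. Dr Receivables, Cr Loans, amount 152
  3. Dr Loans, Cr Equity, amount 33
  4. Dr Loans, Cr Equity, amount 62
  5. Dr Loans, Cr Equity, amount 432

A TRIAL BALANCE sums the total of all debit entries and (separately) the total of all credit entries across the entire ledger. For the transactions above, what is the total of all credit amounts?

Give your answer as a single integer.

Answer: 915

Derivation:
Txn 1: credit+=236
Txn 2: credit+=152
Txn 3: credit+=33
Txn 4: credit+=62
Txn 5: credit+=432
Total credits = 915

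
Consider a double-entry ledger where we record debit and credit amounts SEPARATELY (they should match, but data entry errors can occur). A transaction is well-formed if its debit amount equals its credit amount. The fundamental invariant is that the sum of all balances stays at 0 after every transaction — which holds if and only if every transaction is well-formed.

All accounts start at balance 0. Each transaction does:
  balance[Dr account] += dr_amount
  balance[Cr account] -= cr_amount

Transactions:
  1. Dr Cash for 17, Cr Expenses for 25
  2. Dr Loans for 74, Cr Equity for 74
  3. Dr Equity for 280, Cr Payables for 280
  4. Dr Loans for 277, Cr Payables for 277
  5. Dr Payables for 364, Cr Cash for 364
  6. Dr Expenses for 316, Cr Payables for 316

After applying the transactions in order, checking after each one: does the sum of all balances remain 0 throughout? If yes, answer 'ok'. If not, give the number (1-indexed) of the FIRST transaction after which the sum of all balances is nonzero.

Answer: 1

Derivation:
After txn 1: dr=17 cr=25 sum_balances=-8
After txn 2: dr=74 cr=74 sum_balances=-8
After txn 3: dr=280 cr=280 sum_balances=-8
After txn 4: dr=277 cr=277 sum_balances=-8
After txn 5: dr=364 cr=364 sum_balances=-8
After txn 6: dr=316 cr=316 sum_balances=-8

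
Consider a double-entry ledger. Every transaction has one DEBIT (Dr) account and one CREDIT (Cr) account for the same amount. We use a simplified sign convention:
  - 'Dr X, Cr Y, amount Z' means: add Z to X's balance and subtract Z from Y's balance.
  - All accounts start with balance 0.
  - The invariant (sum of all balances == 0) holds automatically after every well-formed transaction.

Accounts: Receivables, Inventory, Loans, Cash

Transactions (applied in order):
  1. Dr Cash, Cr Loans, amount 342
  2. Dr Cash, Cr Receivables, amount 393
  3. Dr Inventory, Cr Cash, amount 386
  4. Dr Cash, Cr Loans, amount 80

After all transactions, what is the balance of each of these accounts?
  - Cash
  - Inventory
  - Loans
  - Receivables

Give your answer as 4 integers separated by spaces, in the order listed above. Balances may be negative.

Answer: 429 386 -422 -393

Derivation:
After txn 1 (Dr Cash, Cr Loans, amount 342): Cash=342 Loans=-342
After txn 2 (Dr Cash, Cr Receivables, amount 393): Cash=735 Loans=-342 Receivables=-393
After txn 3 (Dr Inventory, Cr Cash, amount 386): Cash=349 Inventory=386 Loans=-342 Receivables=-393
After txn 4 (Dr Cash, Cr Loans, amount 80): Cash=429 Inventory=386 Loans=-422 Receivables=-393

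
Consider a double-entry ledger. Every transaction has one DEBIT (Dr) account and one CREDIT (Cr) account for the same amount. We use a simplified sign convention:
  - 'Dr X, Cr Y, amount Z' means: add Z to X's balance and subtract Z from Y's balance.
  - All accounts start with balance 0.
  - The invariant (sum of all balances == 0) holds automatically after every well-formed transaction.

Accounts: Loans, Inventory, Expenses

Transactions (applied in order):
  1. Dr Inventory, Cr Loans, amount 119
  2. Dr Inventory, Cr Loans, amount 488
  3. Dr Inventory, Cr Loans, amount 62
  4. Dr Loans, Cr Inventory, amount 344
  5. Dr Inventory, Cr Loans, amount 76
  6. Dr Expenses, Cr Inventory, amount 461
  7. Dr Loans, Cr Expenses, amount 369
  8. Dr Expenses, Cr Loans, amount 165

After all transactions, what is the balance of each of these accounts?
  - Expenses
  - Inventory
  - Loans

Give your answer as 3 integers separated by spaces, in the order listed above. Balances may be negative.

Answer: 257 -60 -197

Derivation:
After txn 1 (Dr Inventory, Cr Loans, amount 119): Inventory=119 Loans=-119
After txn 2 (Dr Inventory, Cr Loans, amount 488): Inventory=607 Loans=-607
After txn 3 (Dr Inventory, Cr Loans, amount 62): Inventory=669 Loans=-669
After txn 4 (Dr Loans, Cr Inventory, amount 344): Inventory=325 Loans=-325
After txn 5 (Dr Inventory, Cr Loans, amount 76): Inventory=401 Loans=-401
After txn 6 (Dr Expenses, Cr Inventory, amount 461): Expenses=461 Inventory=-60 Loans=-401
After txn 7 (Dr Loans, Cr Expenses, amount 369): Expenses=92 Inventory=-60 Loans=-32
After txn 8 (Dr Expenses, Cr Loans, amount 165): Expenses=257 Inventory=-60 Loans=-197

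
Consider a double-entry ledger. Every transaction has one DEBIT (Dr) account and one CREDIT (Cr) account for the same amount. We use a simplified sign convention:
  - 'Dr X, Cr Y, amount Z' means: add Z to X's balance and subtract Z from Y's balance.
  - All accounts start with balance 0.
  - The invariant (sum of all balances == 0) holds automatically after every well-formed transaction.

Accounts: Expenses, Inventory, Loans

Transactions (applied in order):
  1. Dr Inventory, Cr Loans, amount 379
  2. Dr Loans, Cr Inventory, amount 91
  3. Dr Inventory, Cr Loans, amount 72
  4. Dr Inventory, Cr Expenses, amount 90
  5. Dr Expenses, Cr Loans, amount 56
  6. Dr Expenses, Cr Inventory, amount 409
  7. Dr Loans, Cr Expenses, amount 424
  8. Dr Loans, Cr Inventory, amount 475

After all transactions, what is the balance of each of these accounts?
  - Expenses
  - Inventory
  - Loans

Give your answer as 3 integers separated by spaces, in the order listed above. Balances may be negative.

After txn 1 (Dr Inventory, Cr Loans, amount 379): Inventory=379 Loans=-379
After txn 2 (Dr Loans, Cr Inventory, amount 91): Inventory=288 Loans=-288
After txn 3 (Dr Inventory, Cr Loans, amount 72): Inventory=360 Loans=-360
After txn 4 (Dr Inventory, Cr Expenses, amount 90): Expenses=-90 Inventory=450 Loans=-360
After txn 5 (Dr Expenses, Cr Loans, amount 56): Expenses=-34 Inventory=450 Loans=-416
After txn 6 (Dr Expenses, Cr Inventory, amount 409): Expenses=375 Inventory=41 Loans=-416
After txn 7 (Dr Loans, Cr Expenses, amount 424): Expenses=-49 Inventory=41 Loans=8
After txn 8 (Dr Loans, Cr Inventory, amount 475): Expenses=-49 Inventory=-434 Loans=483

Answer: -49 -434 483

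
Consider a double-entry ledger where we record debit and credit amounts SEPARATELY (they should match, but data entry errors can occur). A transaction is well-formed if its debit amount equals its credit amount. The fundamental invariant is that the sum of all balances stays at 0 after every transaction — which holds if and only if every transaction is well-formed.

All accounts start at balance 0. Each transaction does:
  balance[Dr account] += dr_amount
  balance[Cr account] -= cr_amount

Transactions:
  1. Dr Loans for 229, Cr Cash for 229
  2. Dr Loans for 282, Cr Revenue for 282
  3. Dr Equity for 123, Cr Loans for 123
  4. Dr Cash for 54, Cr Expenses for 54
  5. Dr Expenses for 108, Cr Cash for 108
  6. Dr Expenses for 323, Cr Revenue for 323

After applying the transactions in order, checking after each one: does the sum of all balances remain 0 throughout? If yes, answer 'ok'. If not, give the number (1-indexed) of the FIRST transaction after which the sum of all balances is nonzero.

Answer: ok

Derivation:
After txn 1: dr=229 cr=229 sum_balances=0
After txn 2: dr=282 cr=282 sum_balances=0
After txn 3: dr=123 cr=123 sum_balances=0
After txn 4: dr=54 cr=54 sum_balances=0
After txn 5: dr=108 cr=108 sum_balances=0
After txn 6: dr=323 cr=323 sum_balances=0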